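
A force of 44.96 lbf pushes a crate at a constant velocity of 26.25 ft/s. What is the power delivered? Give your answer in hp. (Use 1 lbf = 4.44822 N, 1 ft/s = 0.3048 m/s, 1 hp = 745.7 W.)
Convert to SI: F = 199.992 N, v = 8.001 m/s
P = Fv = (199.992)(8.001) = 1600.14 W = 2.146 hp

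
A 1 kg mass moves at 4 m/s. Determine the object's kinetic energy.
KE = ½mv² = ½(1)(4)² = 8.0 J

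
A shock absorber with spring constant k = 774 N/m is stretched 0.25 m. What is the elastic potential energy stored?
PE = ½kx² = ½(774)(0.25)² = 24.19 J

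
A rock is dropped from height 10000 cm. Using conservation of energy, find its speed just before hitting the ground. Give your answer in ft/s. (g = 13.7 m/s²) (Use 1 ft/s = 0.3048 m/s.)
Convert to SI: h = 100.0 m
mgh = ½mv² ⇒ v = √(2gh) = √(2·13.7·100.0) = 52.345 m/s = 171.7 ft/s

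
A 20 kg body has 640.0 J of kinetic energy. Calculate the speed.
v = √(2·KE/m) = √(2·640.0/20) = 8.0 m/s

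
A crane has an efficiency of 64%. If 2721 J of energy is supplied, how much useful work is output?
W_out = η·W_in = 0.64·2721 = 1741.44 J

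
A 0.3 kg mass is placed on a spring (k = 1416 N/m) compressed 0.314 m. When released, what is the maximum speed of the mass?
½kx² = ½mv² ⇒ v = x√(k/m) = (0.314)√(1416/0.3) = 21.57 m/s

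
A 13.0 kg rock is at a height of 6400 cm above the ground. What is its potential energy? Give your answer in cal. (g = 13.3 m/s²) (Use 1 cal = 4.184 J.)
Convert to SI: m = 13.0 kg, h = 64.0 m
PE = mgh = (13.0)(13.3)(64.0) = 11065.6 J = 2645 cal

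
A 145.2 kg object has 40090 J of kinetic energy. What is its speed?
v = √(2·KE/m) = √(2·40090/145.2) = 23.5 m/s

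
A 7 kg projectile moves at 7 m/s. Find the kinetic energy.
KE = ½mv² = ½(7)(7)² = 171.5 J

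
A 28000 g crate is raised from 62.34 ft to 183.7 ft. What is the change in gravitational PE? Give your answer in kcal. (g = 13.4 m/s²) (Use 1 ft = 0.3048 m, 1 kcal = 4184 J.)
Convert to SI: m = 28.0 kg, Δh = 36.9905 m
ΔPE = mgΔh = (28.0)(13.4)(36.9905) = 13878.8 J = 3.317 kcal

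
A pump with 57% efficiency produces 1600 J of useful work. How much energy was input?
W_in = W_out/η = 1600/0.57 = 2807 J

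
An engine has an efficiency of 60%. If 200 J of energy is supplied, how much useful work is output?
W_out = η·W_in = 0.6·200 = 120.0 J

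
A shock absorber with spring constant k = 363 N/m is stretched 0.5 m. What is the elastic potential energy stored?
PE = ½kx² = ½(363)(0.5)² = 45.38 J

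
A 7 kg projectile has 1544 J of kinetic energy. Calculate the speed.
v = √(2·KE/m) = √(2·1544/7) = 21.0 m/s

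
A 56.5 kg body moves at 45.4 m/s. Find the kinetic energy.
KE = ½mv² = ½(56.5)(45.4)² = 58230 J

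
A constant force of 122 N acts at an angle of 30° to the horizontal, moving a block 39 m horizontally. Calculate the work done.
W = F·d·cosθ = (122)(39)cos(30°) = 4121 J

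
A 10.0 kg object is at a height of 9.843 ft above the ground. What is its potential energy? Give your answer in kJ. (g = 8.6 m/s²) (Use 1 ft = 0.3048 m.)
Convert to SI: m = 10.0 kg, h = 3.00015 m
PE = mgh = (10.0)(8.6)(3.00015) = 258.013 J = 0.258 kJ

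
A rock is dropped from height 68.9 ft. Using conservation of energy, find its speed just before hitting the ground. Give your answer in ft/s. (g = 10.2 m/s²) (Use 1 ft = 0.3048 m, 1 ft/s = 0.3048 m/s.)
Convert to SI: h = 21.0007 m
mgh = ½mv² ⇒ v = √(2gh) = √(2·10.2·21.0007) = 20.6982 m/s = 67.91 ft/s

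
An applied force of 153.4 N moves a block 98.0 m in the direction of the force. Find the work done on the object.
W = F·d = (153.4)(98.0) = 15030 J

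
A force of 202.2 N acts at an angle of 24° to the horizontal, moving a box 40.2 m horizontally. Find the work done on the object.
W = F·d·cosθ = (202.2)(40.2)cos(24°) = 7426 J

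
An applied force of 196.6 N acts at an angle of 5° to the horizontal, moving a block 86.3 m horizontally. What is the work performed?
W = F·d·cosθ = (196.6)(86.3)cos(5°) = 16900 J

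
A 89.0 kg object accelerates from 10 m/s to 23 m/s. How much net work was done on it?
W = ΔKE = ½m(v₂² − v₁²) = ½(89.0)(23² − 10²) = 19090.5 J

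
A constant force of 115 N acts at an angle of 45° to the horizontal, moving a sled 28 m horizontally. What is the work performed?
W = F·d·cosθ = (115)(28)cos(45°) = 2277 J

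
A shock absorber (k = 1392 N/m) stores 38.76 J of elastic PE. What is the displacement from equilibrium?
x = √(2·PE/k) = √(2·38.76/1392) = 0.236 m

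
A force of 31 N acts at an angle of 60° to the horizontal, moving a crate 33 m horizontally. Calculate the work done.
W = F·d·cosθ = (31)(33)cos(60°) = 511.5 J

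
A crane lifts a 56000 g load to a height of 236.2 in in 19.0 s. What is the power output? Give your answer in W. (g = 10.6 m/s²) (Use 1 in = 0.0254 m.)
Convert to SI: m = 56.0 kg, h = 5.99948 m, t = 19.0 s
P = mgh/t = (56.0)(10.6)(5.99948)/19.0 = 187.4 W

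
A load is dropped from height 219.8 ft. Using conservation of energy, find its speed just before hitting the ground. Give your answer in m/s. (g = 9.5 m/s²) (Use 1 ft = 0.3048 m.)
Convert to SI: h = 66.995 m
mgh = ½mv² ⇒ v = √(2gh) = √(2·9.5·66.995) = 35.68 m/s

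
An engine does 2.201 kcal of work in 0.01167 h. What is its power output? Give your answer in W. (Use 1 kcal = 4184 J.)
Convert to SI: W = 9208.98 J, t = 42.012 s
P = W/t = 9208.98/42.012 = 219.2 W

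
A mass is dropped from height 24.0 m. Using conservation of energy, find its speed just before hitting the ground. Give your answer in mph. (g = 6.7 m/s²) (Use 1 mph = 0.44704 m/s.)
mgh = ½mv² ⇒ v = √(2gh) = √(2·6.7·24.0) = 17.9332 m/s = 40.12 mph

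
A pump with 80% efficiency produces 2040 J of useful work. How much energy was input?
W_in = W_out/η = 2040/0.8 = 2550 J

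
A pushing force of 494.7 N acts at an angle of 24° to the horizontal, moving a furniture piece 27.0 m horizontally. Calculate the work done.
W = F·d·cosθ = (494.7)(27.0)cos(24°) = 12200 J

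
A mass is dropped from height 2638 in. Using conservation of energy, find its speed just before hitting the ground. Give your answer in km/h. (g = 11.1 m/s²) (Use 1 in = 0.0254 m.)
Convert to SI: h = 67.0052 m
mgh = ½mv² ⇒ v = √(2gh) = √(2·11.1·67.0052) = 38.5683 m/s = 138.8 km/h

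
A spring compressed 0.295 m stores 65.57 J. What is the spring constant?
k = 2·PE/x² = 2·65.57/(0.295)² = 1507 N/m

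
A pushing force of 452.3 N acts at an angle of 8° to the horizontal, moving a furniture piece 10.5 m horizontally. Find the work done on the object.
W = F·d·cosθ = (452.3)(10.5)cos(8°) = 4703 J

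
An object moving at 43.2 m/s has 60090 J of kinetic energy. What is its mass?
m = 2·KE/v² = 2·60090/(43.2)² = 64.4 kg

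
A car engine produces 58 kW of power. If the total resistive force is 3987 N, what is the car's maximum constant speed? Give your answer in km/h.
P = Fv ⇒ v = P/F = 58000 W/3987.0 N = 14.5473 m/s = 52.37 km/h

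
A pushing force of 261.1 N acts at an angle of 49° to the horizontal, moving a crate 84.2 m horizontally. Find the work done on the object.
W = F·d·cosθ = (261.1)(84.2)cos(49°) = 14420 J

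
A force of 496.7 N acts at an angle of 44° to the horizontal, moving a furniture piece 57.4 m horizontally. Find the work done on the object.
W = F·d·cosθ = (496.7)(57.4)cos(44°) = 20510 J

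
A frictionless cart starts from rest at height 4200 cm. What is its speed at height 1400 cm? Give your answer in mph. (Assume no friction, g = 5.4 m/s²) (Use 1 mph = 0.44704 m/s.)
Convert to SI: h₁−h₂ = 28.0 m
mgh₁ = mgh₂ + ½mv² ⇒ v = √(2g(h₁−h₂)) = √(2·5.4·28.0) = 17.3897 m/s = 38.9 mph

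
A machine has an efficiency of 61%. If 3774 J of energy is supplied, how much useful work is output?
W_out = η·W_in = 0.61·3774 = 2302.14 J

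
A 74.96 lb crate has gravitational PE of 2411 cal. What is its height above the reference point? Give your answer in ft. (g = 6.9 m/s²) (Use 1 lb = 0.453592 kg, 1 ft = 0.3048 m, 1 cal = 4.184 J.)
Convert to SI: m = 34.0013 kg, PE = 10087.6 J
h = PE/(mg) = 10087.6/(34.0013·6.9) = 42.9977 m = 141.1 ft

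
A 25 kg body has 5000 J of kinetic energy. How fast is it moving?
v = √(2·KE/m) = √(2·5000/25) = 20.0 m/s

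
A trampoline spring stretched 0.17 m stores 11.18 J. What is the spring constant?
k = 2·PE/x² = 2·11.18/(0.17)² = 773.7 N/m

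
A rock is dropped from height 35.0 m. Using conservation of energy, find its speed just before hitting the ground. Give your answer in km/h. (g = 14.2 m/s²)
mgh = ½mv² ⇒ v = √(2gh) = √(2·14.2·35.0) = 31.5278 m/s = 113.5 km/h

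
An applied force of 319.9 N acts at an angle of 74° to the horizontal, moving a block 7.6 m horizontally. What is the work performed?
W = F·d·cosθ = (319.9)(7.6)cos(74°) = 670.1 J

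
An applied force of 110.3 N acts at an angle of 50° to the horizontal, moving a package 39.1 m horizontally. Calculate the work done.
W = F·d·cosθ = (110.3)(39.1)cos(50°) = 2772 J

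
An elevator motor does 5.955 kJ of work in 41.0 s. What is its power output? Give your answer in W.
Convert to SI: W = 5955.0 J, t = 41.0 s
P = W/t = 5955.0/41.0 = 145.2 W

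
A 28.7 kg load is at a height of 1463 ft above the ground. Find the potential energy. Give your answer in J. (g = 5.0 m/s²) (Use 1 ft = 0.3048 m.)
Convert to SI: m = 28.7 kg, h = 445.922 m
PE = mgh = (28.7)(5.0)(445.922) = 63990 J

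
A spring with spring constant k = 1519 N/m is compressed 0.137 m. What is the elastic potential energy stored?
PE = ½kx² = ½(1519)(0.137)² = 14.26 J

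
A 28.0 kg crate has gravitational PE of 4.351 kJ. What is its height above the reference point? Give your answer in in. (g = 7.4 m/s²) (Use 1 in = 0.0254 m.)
Convert to SI: m = 28.0 kg, PE = 4351.0 J
h = PE/(mg) = 4351.0/(28.0·7.4) = 20.999 m = 826.7 in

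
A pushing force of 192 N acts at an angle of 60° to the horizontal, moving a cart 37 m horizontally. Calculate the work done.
W = F·d·cosθ = (192)(37)cos(60°) = 3552 J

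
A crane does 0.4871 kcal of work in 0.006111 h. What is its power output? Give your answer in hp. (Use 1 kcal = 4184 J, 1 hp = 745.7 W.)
Convert to SI: W = 2038.03 J, t = 21.9996 s
P = W/t = 2038.03/21.9996 = 92.6392 W = 0.1242 hp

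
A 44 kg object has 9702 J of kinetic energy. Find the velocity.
v = √(2·KE/m) = √(2·9702/44) = 21.0 m/s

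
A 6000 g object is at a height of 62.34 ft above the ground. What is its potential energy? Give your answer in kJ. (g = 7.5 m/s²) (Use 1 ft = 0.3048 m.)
Convert to SI: m = 6.0 kg, h = 19.0012 m
PE = mgh = (6.0)(7.5)(19.0012) = 855.055 J = 0.8551 kJ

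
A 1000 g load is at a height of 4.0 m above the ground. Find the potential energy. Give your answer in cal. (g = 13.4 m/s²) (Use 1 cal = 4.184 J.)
Convert to SI: m = 1.0 kg, h = 4.0 m
PE = mgh = (1.0)(13.4)(4.0) = 53.6 J = 12.81 cal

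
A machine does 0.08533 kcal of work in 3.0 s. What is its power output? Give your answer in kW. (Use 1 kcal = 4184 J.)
Convert to SI: W = 357.021 J, t = 3.0 s
P = W/t = 357.021/3.0 = 119.007 W = 0.119 kW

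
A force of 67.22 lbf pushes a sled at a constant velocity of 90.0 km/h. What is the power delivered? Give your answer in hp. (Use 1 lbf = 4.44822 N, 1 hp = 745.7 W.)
Convert to SI: F = 299.009 N, v = 25.0 m/s
P = Fv = (299.009)(25.0) = 7475.23 W = 10.02 hp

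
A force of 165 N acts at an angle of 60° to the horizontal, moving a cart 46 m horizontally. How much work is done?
W = F·d·cosθ = (165)(46)cos(60°) = 3795 J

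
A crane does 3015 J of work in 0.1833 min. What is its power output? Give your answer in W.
Convert to SI: W = 3015.0 J, t = 10.998 s
P = W/t = 3015.0/10.998 = 274.1 W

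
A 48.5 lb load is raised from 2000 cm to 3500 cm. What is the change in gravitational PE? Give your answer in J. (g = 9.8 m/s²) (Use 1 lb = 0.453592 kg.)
Convert to SI: m = 21.9992 kg, Δh = 15.0 m
ΔPE = mgΔh = (21.9992)(9.8)(15.0) = 3234 J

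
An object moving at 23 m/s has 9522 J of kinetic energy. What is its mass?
m = 2·KE/v² = 2·9522/(23)² = 36.0 kg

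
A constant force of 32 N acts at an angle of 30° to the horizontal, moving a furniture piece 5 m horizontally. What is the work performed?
W = F·d·cosθ = (32)(5)cos(30°) = 138.6 J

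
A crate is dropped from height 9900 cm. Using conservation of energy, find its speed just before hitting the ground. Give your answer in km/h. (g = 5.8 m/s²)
Convert to SI: h = 99.0 m
mgh = ½mv² ⇒ v = √(2gh) = √(2·5.8·99.0) = 33.8881 m/s = 122.0 km/h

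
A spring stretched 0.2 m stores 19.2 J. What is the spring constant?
k = 2·PE/x² = 2·19.2/(0.2)² = 960.0 N/m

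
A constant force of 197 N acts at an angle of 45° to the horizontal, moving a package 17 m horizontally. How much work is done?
W = F·d·cosθ = (197)(17)cos(45°) = 2368 J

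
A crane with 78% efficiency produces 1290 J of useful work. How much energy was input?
W_in = W_out/η = 1290/0.78 = 1654 J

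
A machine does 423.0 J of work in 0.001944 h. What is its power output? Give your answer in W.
Convert to SI: W = 423.0 J, t = 6.9984 s
P = W/t = 423.0/6.9984 = 60.44 W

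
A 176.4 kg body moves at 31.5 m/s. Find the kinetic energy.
KE = ½mv² = ½(176.4)(31.5)² = 87520 J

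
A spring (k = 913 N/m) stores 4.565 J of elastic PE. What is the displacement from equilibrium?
x = √(2·PE/k) = √(2·4.565/913) = 0.1 m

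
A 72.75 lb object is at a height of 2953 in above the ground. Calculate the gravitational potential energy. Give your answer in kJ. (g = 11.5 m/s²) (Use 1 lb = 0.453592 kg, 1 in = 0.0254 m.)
Convert to SI: m = 32.9988 kg, h = 75.0062 m
PE = mgh = (32.9988)(11.5)(75.0062) = 28463.8 J = 28.46 kJ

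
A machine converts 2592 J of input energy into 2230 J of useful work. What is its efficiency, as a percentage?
η = W_out/W_in = 2230/2592 = 86.03%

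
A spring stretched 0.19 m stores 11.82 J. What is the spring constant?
k = 2·PE/x² = 2·11.82/(0.19)² = 654.8 N/m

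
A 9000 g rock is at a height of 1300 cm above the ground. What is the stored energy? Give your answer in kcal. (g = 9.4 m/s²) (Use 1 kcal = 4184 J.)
Convert to SI: m = 9.0 kg, h = 13.0 m
PE = mgh = (9.0)(9.4)(13.0) = 1099.8 J = 0.2629 kcal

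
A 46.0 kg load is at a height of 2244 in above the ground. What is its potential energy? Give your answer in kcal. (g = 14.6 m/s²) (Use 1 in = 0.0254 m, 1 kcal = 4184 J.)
Convert to SI: m = 46.0 kg, h = 56.9976 m
PE = mgh = (46.0)(14.6)(56.9976) = 38279.6 J = 9.149 kcal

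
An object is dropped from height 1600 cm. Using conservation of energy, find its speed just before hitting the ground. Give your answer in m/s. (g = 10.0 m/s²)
Convert to SI: h = 16.0 m
mgh = ½mv² ⇒ v = √(2gh) = √(2·10.0·16.0) = 17.89 m/s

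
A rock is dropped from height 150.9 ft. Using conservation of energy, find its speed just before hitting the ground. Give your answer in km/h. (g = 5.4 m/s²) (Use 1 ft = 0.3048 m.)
Convert to SI: h = 45.9943 m
mgh = ½mv² ⇒ v = √(2gh) = √(2·5.4·45.9943) = 22.2876 m/s = 80.24 km/h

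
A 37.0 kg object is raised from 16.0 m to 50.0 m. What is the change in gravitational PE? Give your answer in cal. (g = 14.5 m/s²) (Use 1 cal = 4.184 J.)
ΔPE = mgΔh = (37.0)(14.5)(34.0) = 18241.0 J = 4360 cal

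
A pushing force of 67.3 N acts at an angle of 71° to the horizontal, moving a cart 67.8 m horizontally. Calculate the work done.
W = F·d·cosθ = (67.3)(67.8)cos(71°) = 1486 J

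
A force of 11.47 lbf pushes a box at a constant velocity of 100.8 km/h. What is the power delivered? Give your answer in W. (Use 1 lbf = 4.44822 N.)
Convert to SI: F = 51.0211 N, v = 28.0 m/s
P = Fv = (51.0211)(28.0) = 1429 W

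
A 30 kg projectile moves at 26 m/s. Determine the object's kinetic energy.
KE = ½mv² = ½(30)(26)² = 10140.0 J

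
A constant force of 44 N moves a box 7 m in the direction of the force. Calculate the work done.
W = F·d = (44)(7) = 308.0 J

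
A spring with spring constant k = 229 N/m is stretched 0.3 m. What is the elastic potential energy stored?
PE = ½kx² = ½(229)(0.3)² = 10.31 J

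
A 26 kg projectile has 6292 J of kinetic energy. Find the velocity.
v = √(2·KE/m) = √(2·6292/26) = 22.0 m/s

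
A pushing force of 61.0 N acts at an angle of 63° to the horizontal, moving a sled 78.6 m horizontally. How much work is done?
W = F·d·cosθ = (61.0)(78.6)cos(63°) = 2177 J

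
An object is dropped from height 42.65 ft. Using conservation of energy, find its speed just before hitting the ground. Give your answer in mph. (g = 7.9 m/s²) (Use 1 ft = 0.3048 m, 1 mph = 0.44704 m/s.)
Convert to SI: h = 12.9997 m
mgh = ½mv² ⇒ v = √(2gh) = √(2·7.9·12.9997) = 14.3316 m/s = 32.06 mph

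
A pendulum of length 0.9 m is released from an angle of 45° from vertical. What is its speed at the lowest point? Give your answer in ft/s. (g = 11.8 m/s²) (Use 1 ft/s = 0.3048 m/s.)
h = L(1 − cosθ) = 0.9(1 − cos45°) = 0.263604 m
v = √(2gh) = √(2·11.8·0.263604) = 2.4942 m/s = 8.183 ft/s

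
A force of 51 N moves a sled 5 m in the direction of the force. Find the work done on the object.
W = F·d = (51)(5) = 255.0 J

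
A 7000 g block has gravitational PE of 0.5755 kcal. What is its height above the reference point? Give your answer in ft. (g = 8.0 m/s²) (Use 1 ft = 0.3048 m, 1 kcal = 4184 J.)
Convert to SI: m = 7.0 kg, PE = 2407.89 J
h = PE/(mg) = 2407.89/(7.0·8.0) = 42.9981 m = 141.1 ft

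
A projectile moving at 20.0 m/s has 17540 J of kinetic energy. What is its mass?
m = 2·KE/v² = 2·17540/(20.0)² = 87.7 kg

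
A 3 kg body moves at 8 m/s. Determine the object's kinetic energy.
KE = ½mv² = ½(3)(8)² = 96.0 J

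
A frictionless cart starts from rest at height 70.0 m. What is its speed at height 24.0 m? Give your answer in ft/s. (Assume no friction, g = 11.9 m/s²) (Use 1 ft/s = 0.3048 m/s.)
mgh₁ = mgh₂ + ½mv² ⇒ v = √(2g(h₁−h₂)) = √(2·11.9·46.0) = 33.0878 m/s = 108.6 ft/s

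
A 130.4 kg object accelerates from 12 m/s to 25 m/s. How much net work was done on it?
W = ΔKE = ½m(v₂² − v₁²) = ½(130.4)(25² − 12²) = 31361.2 J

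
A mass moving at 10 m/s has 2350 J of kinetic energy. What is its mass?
m = 2·KE/v² = 2·2350/(10)² = 47.0 kg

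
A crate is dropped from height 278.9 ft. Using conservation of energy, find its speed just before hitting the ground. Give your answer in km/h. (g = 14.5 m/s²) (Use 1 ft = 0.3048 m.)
Convert to SI: h = 85.0087 m
mgh = ½mv² ⇒ v = √(2gh) = √(2·14.5·85.0087) = 49.6513 m/s = 178.7 km/h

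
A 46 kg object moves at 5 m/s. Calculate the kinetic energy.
KE = ½mv² = ½(46)(5)² = 575.0 J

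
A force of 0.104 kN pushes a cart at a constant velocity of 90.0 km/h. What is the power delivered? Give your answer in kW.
Convert to SI: F = 104.0 N, v = 25.0 m/s
P = Fv = (104.0)(25.0) = 2600.0 W = 2.6 kW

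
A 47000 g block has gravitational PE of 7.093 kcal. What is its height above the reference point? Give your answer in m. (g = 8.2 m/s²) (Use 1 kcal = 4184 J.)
Convert to SI: m = 47.0 kg, PE = 29677.1 J
h = PE/(mg) = 29677.1/(47.0·8.2) = 77.0 m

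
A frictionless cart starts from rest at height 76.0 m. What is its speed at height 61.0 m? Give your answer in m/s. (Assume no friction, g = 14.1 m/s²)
mgh₁ = mgh₂ + ½mv² ⇒ v = √(2g(h₁−h₂)) = √(2·14.1·15.0) = 20.57 m/s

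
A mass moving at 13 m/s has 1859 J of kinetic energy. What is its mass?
m = 2·KE/v² = 2·1859/(13)² = 22.0 kg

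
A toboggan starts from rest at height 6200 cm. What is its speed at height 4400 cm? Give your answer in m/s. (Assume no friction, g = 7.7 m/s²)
Convert to SI: h₁−h₂ = 18.0 m
mgh₁ = mgh₂ + ½mv² ⇒ v = √(2g(h₁−h₂)) = √(2·7.7·18.0) = 16.65 m/s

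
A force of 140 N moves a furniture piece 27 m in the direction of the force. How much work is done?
W = F·d = (140)(27) = 3780 J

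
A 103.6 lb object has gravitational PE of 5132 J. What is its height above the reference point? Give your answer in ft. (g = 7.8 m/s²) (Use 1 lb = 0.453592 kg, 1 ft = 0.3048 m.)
Convert to SI: m = 46.9921 kg, PE = 5132.0 J
h = PE/(mg) = 5132.0/(46.9921·7.8) = 14.0013 m = 45.94 ft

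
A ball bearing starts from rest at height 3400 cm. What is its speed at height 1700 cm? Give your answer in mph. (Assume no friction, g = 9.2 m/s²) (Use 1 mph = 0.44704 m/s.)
Convert to SI: h₁−h₂ = 17.0 m
mgh₁ = mgh₂ + ½mv² ⇒ v = √(2g(h₁−h₂)) = √(2·9.2·17.0) = 17.6862 m/s = 39.56 mph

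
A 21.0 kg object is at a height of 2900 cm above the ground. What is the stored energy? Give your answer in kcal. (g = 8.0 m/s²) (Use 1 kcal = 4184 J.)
Convert to SI: m = 21.0 kg, h = 29.0 m
PE = mgh = (21.0)(8.0)(29.0) = 4872.0 J = 1.164 kcal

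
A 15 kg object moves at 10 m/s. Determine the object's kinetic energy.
KE = ½mv² = ½(15)(10)² = 750.0 J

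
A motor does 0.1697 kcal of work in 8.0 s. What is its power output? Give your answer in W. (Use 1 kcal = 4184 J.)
Convert to SI: W = 710.025 J, t = 8.0 s
P = W/t = 710.025/8.0 = 88.75 W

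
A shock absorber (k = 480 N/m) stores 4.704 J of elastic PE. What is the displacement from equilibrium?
x = √(2·PE/k) = √(2·4.704/480) = 0.14 m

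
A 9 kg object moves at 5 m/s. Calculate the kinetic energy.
KE = ½mv² = ½(9)(5)² = 112.5 J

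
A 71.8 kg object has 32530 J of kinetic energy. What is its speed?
v = √(2·KE/m) = √(2·32530/71.8) = 30.1 m/s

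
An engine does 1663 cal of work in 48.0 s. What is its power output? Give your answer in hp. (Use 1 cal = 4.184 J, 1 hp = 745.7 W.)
Convert to SI: W = 6957.99 J, t = 48.0 s
P = W/t = 6957.99/48.0 = 144.958 W = 0.1944 hp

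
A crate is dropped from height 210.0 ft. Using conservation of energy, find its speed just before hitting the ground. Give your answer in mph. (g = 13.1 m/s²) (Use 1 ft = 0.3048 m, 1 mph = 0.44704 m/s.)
Convert to SI: h = 64.008 m
mgh = ½mv² ⇒ v = √(2gh) = √(2·13.1·64.008) = 40.9513 m/s = 91.61 mph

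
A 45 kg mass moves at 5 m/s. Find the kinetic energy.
KE = ½mv² = ½(45)(5)² = 562.5 J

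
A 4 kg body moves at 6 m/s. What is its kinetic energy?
KE = ½mv² = ½(4)(6)² = 72.0 J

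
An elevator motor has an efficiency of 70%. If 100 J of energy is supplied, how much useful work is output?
W_out = η·W_in = 0.7·100 = 70.0 J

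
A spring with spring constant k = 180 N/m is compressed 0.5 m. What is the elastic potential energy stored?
PE = ½kx² = ½(180)(0.5)² = 22.5 J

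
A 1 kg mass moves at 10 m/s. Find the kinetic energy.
KE = ½mv² = ½(1)(10)² = 50.0 J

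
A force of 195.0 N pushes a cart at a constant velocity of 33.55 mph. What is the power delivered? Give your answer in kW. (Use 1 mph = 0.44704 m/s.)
Convert to SI: F = 195.0 N, v = 14.9982 m/s
P = Fv = (195.0)(14.9982) = 2924.65 W = 2.925 kW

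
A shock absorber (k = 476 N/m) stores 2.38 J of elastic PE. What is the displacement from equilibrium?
x = √(2·PE/k) = √(2·2.38/476) = 0.1 m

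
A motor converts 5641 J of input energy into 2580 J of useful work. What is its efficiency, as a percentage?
η = W_out/W_in = 2580/5641 = 45.74%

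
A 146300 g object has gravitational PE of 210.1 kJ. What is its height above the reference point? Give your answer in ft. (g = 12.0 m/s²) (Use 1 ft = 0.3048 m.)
Convert to SI: m = 146.3 kg, PE = 210100 J
h = PE/(mg) = 210100/(146.3·12.0) = 119.674 m = 392.6 ft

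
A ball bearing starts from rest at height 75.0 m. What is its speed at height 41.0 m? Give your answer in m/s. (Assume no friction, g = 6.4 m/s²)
mgh₁ = mgh₂ + ½mv² ⇒ v = √(2g(h₁−h₂)) = √(2·6.4·34.0) = 20.86 m/s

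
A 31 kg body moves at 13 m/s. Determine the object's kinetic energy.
KE = ½mv² = ½(31)(13)² = 2619.5 J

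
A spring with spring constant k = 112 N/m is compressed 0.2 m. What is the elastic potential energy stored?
PE = ½kx² = ½(112)(0.2)² = 2.24 J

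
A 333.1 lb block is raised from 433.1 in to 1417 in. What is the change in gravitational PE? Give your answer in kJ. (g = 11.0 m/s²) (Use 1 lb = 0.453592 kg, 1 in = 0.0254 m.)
Convert to SI: m = 151.091 kg, Δh = 24.9911 m
ΔPE = mgΔh = (151.091)(11.0)(24.9911) = 41535.3 J = 41.54 kJ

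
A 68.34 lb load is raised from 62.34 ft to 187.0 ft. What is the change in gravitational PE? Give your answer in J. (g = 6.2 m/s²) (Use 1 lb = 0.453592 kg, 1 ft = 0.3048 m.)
Convert to SI: m = 30.9985 kg, Δh = 37.9964 m
ΔPE = mgΔh = (30.9985)(6.2)(37.9964) = 7303 J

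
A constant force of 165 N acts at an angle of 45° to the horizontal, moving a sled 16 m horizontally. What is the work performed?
W = F·d·cosθ = (165)(16)cos(45°) = 1867 J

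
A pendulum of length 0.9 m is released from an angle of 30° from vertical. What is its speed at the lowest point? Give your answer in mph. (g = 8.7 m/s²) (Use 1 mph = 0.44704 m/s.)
h = L(1 − cosθ) = 0.9(1 − cos30°) = 0.120577 m
v = √(2gh) = √(2·8.7·0.120577) = 1.44846 m/s = 3.24 mph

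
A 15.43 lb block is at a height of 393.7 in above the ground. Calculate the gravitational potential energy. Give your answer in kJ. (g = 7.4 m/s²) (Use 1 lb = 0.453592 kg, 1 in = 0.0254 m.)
Convert to SI: m = 6.99892 kg, h = 9.99998 m
PE = mgh = (6.99892)(7.4)(9.99998) = 517.919 J = 0.5179 kJ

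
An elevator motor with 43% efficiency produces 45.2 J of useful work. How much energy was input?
W_in = W_out/η = 45.2/0.43 = 105.1 J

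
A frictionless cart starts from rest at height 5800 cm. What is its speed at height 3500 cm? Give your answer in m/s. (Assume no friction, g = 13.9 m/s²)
Convert to SI: h₁−h₂ = 23.0 m
mgh₁ = mgh₂ + ½mv² ⇒ v = √(2g(h₁−h₂)) = √(2·13.9·23.0) = 25.29 m/s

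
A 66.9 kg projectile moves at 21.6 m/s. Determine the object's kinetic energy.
KE = ½mv² = ½(66.9)(21.6)² = 15610 J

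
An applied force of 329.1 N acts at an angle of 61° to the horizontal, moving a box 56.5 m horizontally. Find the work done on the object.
W = F·d·cosθ = (329.1)(56.5)cos(61°) = 9015 J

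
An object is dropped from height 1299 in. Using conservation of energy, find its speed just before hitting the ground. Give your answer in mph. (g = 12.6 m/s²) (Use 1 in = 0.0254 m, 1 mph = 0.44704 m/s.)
Convert to SI: h = 32.9946 m
mgh = ½mv² ⇒ v = √(2gh) = √(2·12.6·32.9946) = 28.8351 m/s = 64.5 mph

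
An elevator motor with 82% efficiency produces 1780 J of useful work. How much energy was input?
W_in = W_out/η = 1780/0.82 = 2171 J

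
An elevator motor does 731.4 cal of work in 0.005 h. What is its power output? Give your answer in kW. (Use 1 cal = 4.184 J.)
Convert to SI: W = 3060.18 J, t = 18.0 s
P = W/t = 3060.18/18.0 = 170.01 W = 0.17 kW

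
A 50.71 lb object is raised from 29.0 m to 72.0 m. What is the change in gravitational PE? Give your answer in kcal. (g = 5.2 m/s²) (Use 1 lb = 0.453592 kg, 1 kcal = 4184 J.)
Convert to SI: m = 23.0017 kg, Δh = 43.0 m
ΔPE = mgΔh = (23.0017)(5.2)(43.0) = 5143.17 J = 1.229 kcal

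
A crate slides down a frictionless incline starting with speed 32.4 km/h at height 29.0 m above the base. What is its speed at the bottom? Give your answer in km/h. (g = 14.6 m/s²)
Convert to SI: v₀ = 9.0 m/s, h = 29.0 m
½mv₀² + mgh = ½mv² ⇒ v = √(v₀² + 2gh) = √(9.0² + 2·14.6·29.0) = 30.4598 m/s = 109.7 km/h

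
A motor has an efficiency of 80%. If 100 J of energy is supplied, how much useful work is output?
W_out = η·W_in = 0.8·100 = 80.0 J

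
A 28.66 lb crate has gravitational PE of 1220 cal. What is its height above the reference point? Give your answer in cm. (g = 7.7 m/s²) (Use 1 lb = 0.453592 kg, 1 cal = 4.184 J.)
Convert to SI: m = 12.9999 kg, PE = 5104.48 J
h = PE/(mg) = 5104.48/(12.9999·7.7) = 50.994 m = 5099 cm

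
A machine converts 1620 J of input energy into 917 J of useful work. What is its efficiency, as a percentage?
η = W_out/W_in = 917/1620 = 56.6%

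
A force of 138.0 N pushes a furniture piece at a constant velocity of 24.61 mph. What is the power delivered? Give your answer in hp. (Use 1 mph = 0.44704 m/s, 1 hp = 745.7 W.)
Convert to SI: F = 138.0 N, v = 11.0017 m/s
P = Fv = (138.0)(11.0017) = 1518.23 W = 2.036 hp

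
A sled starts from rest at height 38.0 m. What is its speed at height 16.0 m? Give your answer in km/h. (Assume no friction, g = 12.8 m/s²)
mgh₁ = mgh₂ + ½mv² ⇒ v = √(2g(h₁−h₂)) = √(2·12.8·22.0) = 23.7318 m/s = 85.43 km/h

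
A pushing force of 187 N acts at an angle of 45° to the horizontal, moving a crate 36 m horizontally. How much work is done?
W = F·d·cosθ = (187)(36)cos(45°) = 4760 J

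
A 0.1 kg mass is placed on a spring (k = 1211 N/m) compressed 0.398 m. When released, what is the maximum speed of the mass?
½kx² = ½mv² ⇒ v = x√(k/m) = (0.398)√(1211/0.1) = 43.8 m/s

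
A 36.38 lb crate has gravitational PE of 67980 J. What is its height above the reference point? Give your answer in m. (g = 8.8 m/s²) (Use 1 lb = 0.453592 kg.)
Convert to SI: m = 16.5017 kg, PE = 67980.0 J
h = PE/(mg) = 67980.0/(16.5017·8.8) = 468.1 m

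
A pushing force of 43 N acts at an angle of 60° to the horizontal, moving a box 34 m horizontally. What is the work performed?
W = F·d·cosθ = (43)(34)cos(60°) = 731.0 J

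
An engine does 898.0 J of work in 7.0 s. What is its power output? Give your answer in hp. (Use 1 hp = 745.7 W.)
P = W/t = 898.0/7.0 = 128.286 W = 0.172 hp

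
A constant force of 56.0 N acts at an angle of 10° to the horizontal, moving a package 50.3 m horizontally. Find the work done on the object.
W = F·d·cosθ = (56.0)(50.3)cos(10°) = 2774 J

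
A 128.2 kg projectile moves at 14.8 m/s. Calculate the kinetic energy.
KE = ½mv² = ½(128.2)(14.8)² = 14040 J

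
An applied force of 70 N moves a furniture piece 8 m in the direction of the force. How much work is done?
W = F·d = (70)(8) = 560.0 J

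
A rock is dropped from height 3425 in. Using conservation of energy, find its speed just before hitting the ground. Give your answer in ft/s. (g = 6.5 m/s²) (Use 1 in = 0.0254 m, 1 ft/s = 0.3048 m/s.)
Convert to SI: h = 86.995 m
mgh = ½mv² ⇒ v = √(2gh) = √(2·6.5·86.995) = 33.6294 m/s = 110.3 ft/s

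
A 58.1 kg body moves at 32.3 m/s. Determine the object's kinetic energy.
KE = ½mv² = ½(58.1)(32.3)² = 30310 J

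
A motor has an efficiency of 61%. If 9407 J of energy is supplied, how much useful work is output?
W_out = η·W_in = 0.61·9407 = 5738.27 J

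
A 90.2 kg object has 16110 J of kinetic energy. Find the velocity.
v = √(2·KE/m) = √(2·16110/90.2) = 18.9 m/s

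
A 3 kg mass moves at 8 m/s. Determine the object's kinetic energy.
KE = ½mv² = ½(3)(8)² = 96.0 J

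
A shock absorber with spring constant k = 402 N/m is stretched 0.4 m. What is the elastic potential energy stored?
PE = ½kx² = ½(402)(0.4)² = 32.16 J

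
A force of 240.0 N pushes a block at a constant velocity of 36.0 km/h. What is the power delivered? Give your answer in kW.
Convert to SI: F = 240.0 N, v = 10.0 m/s
P = Fv = (240.0)(10.0) = 2400.0 W = 2.4 kW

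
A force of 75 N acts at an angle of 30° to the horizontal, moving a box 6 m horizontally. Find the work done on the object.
W = F·d·cosθ = (75)(6)cos(30°) = 389.7 J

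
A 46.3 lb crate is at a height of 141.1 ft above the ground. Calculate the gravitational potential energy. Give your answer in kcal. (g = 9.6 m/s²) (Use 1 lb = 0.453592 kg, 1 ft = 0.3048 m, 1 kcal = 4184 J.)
Convert to SI: m = 21.0013 kg, h = 43.0073 m
PE = mgh = (21.0013)(9.6)(43.0073) = 8670.81 J = 2.072 kcal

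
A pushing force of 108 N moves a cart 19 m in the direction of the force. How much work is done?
W = F·d = (108)(19) = 2052 J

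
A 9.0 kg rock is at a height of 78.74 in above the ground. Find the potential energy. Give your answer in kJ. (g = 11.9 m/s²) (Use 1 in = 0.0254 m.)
Convert to SI: m = 9.0 kg, h = 2.0 m
PE = mgh = (9.0)(11.9)(2.0) = 214.2 J = 0.2142 kJ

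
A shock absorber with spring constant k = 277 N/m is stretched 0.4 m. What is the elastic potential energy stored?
PE = ½kx² = ½(277)(0.4)² = 22.16 J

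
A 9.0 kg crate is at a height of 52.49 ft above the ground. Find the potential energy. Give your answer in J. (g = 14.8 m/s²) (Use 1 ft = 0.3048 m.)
Convert to SI: m = 9.0 kg, h = 15.999 m
PE = mgh = (9.0)(14.8)(15.999) = 2131 J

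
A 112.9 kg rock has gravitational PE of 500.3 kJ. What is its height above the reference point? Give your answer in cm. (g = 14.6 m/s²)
Convert to SI: m = 112.9 kg, PE = 500300 J
h = PE/(mg) = 500300/(112.9·14.6) = 303.517 m = 30350 cm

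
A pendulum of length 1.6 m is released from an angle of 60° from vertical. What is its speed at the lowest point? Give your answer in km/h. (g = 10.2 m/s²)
h = L(1 − cosθ) = 1.6(1 − cos60°) = 0.8 m
v = √(2gh) = √(2·10.2·0.8) = 4.0398 m/s = 14.54 km/h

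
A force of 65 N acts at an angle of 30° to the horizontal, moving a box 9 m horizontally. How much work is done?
W = F·d·cosθ = (65)(9)cos(30°) = 506.6 J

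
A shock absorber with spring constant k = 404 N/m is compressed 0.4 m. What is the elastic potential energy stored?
PE = ½kx² = ½(404)(0.4)² = 32.32 J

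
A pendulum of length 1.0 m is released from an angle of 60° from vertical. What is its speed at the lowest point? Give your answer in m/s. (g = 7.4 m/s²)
h = L(1 − cosθ) = 1.0(1 − cos60°) = 0.5 m
v = √(2gh) = √(2·7.4·0.5) = 2.72 m/s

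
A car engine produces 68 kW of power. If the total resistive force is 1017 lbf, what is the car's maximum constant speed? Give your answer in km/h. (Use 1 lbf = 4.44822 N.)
Convert to SI: F = 4523.84 N
P = Fv ⇒ v = P/F = 68000 W/4523.84 N = 15.0315 m/s = 54.11 km/h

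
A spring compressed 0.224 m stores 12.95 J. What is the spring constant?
k = 2·PE/x² = 2·12.95/(0.224)² = 516.2 N/m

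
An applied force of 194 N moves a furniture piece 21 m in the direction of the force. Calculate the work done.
W = F·d = (194)(21) = 4074 J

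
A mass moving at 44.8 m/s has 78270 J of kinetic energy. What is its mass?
m = 2·KE/v² = 2·78270/(44.8)² = 78.0 kg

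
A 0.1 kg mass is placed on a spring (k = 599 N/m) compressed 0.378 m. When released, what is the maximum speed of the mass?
½kx² = ½mv² ⇒ v = x√(k/m) = (0.378)√(599/0.1) = 29.26 m/s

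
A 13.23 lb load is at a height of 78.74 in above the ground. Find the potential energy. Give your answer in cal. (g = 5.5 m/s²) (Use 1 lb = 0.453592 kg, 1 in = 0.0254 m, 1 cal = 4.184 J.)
Convert to SI: m = 6.00102 kg, h = 2.0 m
PE = mgh = (6.00102)(5.5)(2.0) = 66.0111 J = 15.78 cal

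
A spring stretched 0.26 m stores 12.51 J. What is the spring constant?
k = 2·PE/x² = 2·12.51/(0.26)² = 370.1 N/m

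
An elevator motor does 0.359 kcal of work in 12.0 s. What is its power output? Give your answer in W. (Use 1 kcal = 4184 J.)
Convert to SI: W = 1502.06 J, t = 12.0 s
P = W/t = 1502.06/12.0 = 125.2 W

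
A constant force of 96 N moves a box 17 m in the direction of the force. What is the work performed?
W = F·d = (96)(17) = 1632 J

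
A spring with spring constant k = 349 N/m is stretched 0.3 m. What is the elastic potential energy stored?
PE = ½kx² = ½(349)(0.3)² = 15.71 J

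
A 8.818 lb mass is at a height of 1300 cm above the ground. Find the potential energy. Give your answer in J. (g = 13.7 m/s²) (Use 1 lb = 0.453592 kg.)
Convert to SI: m = 3.99977 kg, h = 13.0 m
PE = mgh = (3.99977)(13.7)(13.0) = 712.4 J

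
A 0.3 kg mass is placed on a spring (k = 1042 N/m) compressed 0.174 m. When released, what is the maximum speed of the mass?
½kx² = ½mv² ⇒ v = x√(k/m) = (0.174)√(1042/0.3) = 10.25 m/s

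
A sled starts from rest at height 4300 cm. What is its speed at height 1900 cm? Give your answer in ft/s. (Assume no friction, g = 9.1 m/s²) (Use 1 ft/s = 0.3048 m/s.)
Convert to SI: h₁−h₂ = 24.0 m
mgh₁ = mgh₂ + ½mv² ⇒ v = √(2g(h₁−h₂)) = √(2·9.1·24.0) = 20.8998 m/s = 68.57 ft/s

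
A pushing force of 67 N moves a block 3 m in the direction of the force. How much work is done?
W = F·d = (67)(3) = 201.0 J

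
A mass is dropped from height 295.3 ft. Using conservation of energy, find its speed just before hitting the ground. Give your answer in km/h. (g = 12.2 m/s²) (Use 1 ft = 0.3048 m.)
Convert to SI: h = 90.0074 m
mgh = ½mv² ⇒ v = √(2gh) = √(2·12.2·90.0074) = 46.8634 m/s = 168.7 km/h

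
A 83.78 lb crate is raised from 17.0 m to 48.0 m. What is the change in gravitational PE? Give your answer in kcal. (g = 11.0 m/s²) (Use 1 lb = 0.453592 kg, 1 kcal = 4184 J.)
Convert to SI: m = 38.0019 kg, Δh = 31.0 m
ΔPE = mgΔh = (38.0019)(11.0)(31.0) = 12958.7 J = 3.097 kcal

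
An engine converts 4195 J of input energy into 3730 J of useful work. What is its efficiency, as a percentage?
η = W_out/W_in = 3730/4195 = 88.92%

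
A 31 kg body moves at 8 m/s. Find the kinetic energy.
KE = ½mv² = ½(31)(8)² = 992.0 J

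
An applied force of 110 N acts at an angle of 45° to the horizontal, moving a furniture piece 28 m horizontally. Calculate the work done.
W = F·d·cosθ = (110)(28)cos(45°) = 2178 J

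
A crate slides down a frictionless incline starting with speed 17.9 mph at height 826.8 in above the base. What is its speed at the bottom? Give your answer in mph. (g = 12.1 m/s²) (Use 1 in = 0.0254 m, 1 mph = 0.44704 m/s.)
Convert to SI: v₀ = 8.00202 m/s, h = 21.0007 m
½mv₀² + mgh = ½mv² ⇒ v = √(v₀² + 2gh) = √(8.00202² + 2·12.1·21.0007) = 23.9217 m/s = 53.51 mph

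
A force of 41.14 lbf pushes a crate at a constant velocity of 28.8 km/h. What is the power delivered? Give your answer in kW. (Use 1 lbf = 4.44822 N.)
Convert to SI: F = 183.0 N, v = 8.0 m/s
P = Fv = (183.0)(8.0) = 1464.0 W = 1.464 kW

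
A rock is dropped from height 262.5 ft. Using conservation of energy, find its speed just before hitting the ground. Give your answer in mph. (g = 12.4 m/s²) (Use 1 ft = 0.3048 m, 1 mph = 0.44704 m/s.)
Convert to SI: h = 80.01 m
mgh = ½mv² ⇒ v = √(2gh) = √(2·12.4·80.01) = 44.5449 m/s = 99.64 mph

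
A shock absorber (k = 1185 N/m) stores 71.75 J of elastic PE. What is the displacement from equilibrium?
x = √(2·PE/k) = √(2·71.75/1185) = 0.348 m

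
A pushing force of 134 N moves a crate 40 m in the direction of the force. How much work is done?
W = F·d = (134)(40) = 5360 J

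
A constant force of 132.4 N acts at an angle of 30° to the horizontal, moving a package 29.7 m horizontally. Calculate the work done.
W = F·d·cosθ = (132.4)(29.7)cos(30°) = 3405 J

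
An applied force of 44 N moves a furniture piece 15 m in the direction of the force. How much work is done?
W = F·d = (44)(15) = 660.0 J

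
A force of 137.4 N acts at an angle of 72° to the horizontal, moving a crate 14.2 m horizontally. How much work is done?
W = F·d·cosθ = (137.4)(14.2)cos(72°) = 602.9 J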